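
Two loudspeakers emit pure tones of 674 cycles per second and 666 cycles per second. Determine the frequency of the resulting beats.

f_beat = |f₁ − f₂|.
|674 − 666| = 8 Hz.

8 Hz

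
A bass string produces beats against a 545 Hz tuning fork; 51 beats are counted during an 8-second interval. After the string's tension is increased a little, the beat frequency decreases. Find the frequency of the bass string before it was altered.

538.625 Hz

Beat frequency = 51/8 = 6.375 Hz.
|f − 545| = 6.375, so the bass string was at either 538.625 Hz or 551.375 Hz.
Higher tension means higher frequency; the adjustment raises the bass string's frequency.
The beat rate fell, so the adjustment moved the bass string toward 545 Hz — it must have started below the reference.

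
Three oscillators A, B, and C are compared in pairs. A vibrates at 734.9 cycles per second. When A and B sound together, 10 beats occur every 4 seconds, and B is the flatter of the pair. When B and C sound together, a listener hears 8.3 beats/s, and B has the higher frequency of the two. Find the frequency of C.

A–B: Beat frequency = 10/4 = 2.5 Hz.
B is below A, so f_B = 734.9 − 2.5 = 732.4 Hz.
C is below B, so f_C = 732.4 − 8.3 = 724.1 Hz.

724.1 Hz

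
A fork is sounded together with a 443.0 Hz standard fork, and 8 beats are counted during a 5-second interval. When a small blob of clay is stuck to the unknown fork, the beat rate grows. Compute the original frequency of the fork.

441.4 Hz

Beat frequency = 8/5 = 1.6 Hz.
|f − 443.0| = 1.6, so the fork was at either 441.4 Hz or 444.6 Hz.
Adding mass to a fork lowers its frequency; the adjustment lowers the fork's frequency.
The beat rate rose, so the adjustment moved the fork further from 443.0 Hz — it was already below the reference.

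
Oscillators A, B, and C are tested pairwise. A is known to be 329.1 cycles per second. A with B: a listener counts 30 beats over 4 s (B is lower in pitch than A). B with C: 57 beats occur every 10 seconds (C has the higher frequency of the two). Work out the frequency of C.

A–B: Beat frequency = 30/4 = 7.5 Hz.
B is below A, so f_B = 329.1 − 7.5 = 321.6 Hz.
B–C: Beat frequency = 57/10 = 5.7 Hz.
C is above B, so f_C = 321.6 + 5.7 = 327.3 Hz.

327.3 Hz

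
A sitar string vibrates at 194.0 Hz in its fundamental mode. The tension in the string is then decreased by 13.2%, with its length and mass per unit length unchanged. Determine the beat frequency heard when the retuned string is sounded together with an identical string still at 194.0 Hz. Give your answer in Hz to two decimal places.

13.26 Hz

For a string, f ∝ √T, so the new frequency is 194.0·√0.868 = 180.7430 Hz.
f_beat = |180.7430 − 194.0| = 13.26 Hz.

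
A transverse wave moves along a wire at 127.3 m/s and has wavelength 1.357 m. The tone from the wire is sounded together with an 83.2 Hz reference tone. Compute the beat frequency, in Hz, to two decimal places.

10.61 Hz

Source frequency f = v/λ = 127.3/1.357 = 93.8099 Hz.
f_beat = |93.8099 − 83.2| = 10.61 Hz.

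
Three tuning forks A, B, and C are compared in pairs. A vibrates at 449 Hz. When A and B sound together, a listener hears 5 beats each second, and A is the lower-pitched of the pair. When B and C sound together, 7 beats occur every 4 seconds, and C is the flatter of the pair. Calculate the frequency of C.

452.25 Hz

B is above A, so f_B = 449 + 5 = 454 Hz.
B–C: Beat frequency = 7/4 = 1.75 Hz.
C is below B, so f_C = 454 − 1.75 = 452.25 Hz.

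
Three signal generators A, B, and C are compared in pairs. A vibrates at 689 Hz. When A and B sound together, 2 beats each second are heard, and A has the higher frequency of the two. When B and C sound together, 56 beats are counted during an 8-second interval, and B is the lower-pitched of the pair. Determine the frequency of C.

B is below A, so f_B = 689 − 2 = 687 Hz.
B–C: Beat frequency = 56/8 = 7 Hz.
C is above B, so f_C = 687 + 7 = 694 Hz.

694 Hz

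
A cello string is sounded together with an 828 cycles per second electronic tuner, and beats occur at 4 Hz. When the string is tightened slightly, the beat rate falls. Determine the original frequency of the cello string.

|f − 828| = 4, so the cello string was at either 824 Hz or 832 Hz.
Increasing tension raises a string's frequency; the adjustment raises the cello string's frequency.
The beat rate fell, so the adjustment moved the cello string toward 828 Hz — it must have started below the reference.

824 Hz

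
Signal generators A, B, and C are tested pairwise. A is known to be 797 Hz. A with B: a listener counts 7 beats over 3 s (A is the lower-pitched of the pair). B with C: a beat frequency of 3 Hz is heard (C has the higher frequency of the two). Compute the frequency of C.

802.3333 Hz

A–B: Beat frequency = 7/3 = 2.3333 Hz.
B is above A, so f_B = 797 + 2.3333 = 799.3333 Hz.
C is above B, so f_C = 799.3333 + 3 = 802.3333 Hz.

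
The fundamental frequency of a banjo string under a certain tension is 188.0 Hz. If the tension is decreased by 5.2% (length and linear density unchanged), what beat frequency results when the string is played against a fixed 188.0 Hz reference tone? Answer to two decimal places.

4.95 Hz

For a string, f ∝ √T, so the new frequency is 188.0·√0.948 = 183.0467 Hz.
f_beat = |183.0467 − 188.0| = 4.95 Hz.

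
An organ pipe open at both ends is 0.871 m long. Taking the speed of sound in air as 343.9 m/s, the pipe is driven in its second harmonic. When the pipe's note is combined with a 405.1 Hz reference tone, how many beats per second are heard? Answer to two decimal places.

Open pipe: f_n = n·v/(2L) = 2·343.9/(2·0.871) = 394.8335 Hz.
f_beat = |394.8335 − 405.1| = 10.27 Hz.

10.27 Hz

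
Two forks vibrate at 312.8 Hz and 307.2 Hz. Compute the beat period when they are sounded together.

f_beat = |312.8 − 307.2| = 5.6 Hz.
Beat period T = 1 / f_beat = 1 / 5.6 s.

0.179 s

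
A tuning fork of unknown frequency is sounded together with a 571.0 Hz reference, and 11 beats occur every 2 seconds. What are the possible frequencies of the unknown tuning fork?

565.5 Hz or 576.5 Hz

Beat frequency = 11/2 = 5.5 Hz.
|f − 571.0| = 5.5, so f = 571.0 ± 5.5.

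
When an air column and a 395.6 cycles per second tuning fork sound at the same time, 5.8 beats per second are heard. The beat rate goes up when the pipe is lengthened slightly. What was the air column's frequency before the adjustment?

389.8 Hz

|f − 395.6| = 5.8, so the air column was at either 389.8 Hz or 401.4 Hz.
A longer pipe has a lower fundamental; the adjustment lowers the air column's frequency.
The beat rate rose, so the adjustment moved the air column further from 395.6 Hz — it was already below the reference.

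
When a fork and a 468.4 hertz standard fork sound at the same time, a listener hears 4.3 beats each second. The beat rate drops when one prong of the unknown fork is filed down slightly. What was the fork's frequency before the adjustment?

|f − 468.4| = 4.3, so the fork was at either 464.1 Hz or 472.7 Hz.
Filing a prong removes mass and raises the fork's frequency; the adjustment raises the fork's frequency.
The beat rate fell, so the adjustment moved the fork toward 468.4 Hz — it must have started below the reference.

464.1 Hz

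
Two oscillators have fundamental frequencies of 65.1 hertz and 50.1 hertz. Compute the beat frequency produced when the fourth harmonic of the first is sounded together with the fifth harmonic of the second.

9.9 Hz

Fourth harmonic of the first: 4·65.1 = 260.4 Hz.
Fifth harmonic of the second: 5·50.1 = 250.5 Hz.
f_beat = |260.4 − 250.5| = 9.9 Hz.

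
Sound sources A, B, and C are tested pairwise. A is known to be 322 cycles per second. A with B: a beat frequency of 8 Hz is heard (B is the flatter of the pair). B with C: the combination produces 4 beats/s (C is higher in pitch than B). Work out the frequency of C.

B is below A, so f_B = 322 − 8 = 314 Hz.
C is above B, so f_C = 314 + 4 = 318 Hz.

318 Hz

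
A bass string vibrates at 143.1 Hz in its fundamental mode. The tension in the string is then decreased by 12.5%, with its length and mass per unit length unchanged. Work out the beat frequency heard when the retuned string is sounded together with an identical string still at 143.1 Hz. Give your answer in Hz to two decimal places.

For a string, f ∝ √T, so the new frequency is 143.1·√0.875 = 133.8578 Hz.
f_beat = |133.8578 − 143.1| = 9.24 Hz.

9.24 Hz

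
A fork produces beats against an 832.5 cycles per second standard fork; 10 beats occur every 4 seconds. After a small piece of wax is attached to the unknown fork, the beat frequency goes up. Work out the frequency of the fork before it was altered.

830 Hz

Beat frequency = 10/4 = 2.5 Hz.
|f − 832.5| = 2.5, so the fork was at either 830 Hz or 835 Hz.
Loading a fork with wax lowers its frequency; the adjustment lowers the fork's frequency.
The beat rate rose, so the adjustment moved the fork further from 832.5 Hz — it was already below the reference.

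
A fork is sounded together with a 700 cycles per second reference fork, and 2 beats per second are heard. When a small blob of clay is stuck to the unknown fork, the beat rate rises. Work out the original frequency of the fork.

|f − 700| = 2, so the fork was at either 698 Hz or 702 Hz.
Adding mass to a fork lowers its frequency; the adjustment lowers the fork's frequency.
The beat rate rose, so the adjustment moved the fork further from 700 Hz — it was already below the reference.

698 Hz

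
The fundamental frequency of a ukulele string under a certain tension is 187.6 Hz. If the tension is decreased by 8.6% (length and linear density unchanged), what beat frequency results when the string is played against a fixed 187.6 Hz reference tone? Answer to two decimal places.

8.25 Hz

For a string, f ∝ √T, so the new frequency is 187.6·√0.914 = 179.3519 Hz.
f_beat = |179.3519 − 187.6| = 8.25 Hz.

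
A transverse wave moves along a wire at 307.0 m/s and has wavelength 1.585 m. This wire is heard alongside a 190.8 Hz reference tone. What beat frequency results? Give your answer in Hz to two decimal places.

Source frequency f = v/λ = 307.0/1.585 = 193.6909 Hz.
f_beat = |193.6909 − 190.8| = 2.89 Hz.

2.89 Hz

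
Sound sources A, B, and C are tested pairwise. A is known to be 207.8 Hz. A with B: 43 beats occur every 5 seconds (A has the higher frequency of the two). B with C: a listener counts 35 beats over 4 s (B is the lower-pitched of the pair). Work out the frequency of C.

207.95 Hz

A–B: Beat frequency = 43/5 = 8.6 Hz.
B is below A, so f_B = 207.8 − 8.6 = 199.2 Hz.
B–C: Beat frequency = 35/4 = 8.75 Hz.
C is above B, so f_C = 199.2 + 8.75 = 207.95 Hz.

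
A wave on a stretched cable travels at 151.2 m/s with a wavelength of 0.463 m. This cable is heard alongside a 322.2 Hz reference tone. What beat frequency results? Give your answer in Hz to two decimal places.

Source frequency f = v/λ = 151.2/0.463 = 326.5659 Hz.
f_beat = |326.5659 − 322.2| = 4.37 Hz.

4.37 Hz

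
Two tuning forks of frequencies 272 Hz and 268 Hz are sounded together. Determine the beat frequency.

4 Hz

f_beat = |f₁ − f₂|.
|272 − 268| = 4 Hz.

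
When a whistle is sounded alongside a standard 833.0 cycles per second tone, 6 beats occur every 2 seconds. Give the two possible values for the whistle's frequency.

830 Hz or 836 Hz

Beat frequency = 6/2 = 3 Hz.
|f − 833.0| = 3, so f = 833.0 ± 3.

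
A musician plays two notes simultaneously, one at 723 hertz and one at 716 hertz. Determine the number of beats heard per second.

7 Hz

Beats arise from superposition of two nearby frequencies; the beat rate is |f₁ − f₂|.
|723 − 716| = 7 Hz.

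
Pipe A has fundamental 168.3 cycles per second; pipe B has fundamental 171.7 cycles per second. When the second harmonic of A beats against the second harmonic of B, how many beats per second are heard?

Second harmonic of the first: 2·168.3 = 336.6 Hz.
Second harmonic of the second: 2·171.7 = 343.4 Hz.
f_beat = |336.6 − 343.4| = 6.8 Hz.

6.8 Hz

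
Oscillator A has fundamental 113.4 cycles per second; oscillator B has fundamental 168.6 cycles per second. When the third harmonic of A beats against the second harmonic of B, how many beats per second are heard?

Third harmonic of the first: 3·113.4 = 340.2 Hz.
Second harmonic of the second: 2·168.6 = 337.2 Hz.
f_beat = |340.2 − 337.2| = 3.0 Hz.

3.0 Hz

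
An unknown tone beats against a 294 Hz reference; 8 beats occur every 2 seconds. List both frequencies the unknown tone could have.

290 Hz or 298 Hz

Beat frequency = 8/2 = 4 Hz.
|f − 294| = 4, so f = 294 ± 4.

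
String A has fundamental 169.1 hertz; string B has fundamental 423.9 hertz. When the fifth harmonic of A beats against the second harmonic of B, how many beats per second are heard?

Fifth harmonic of the first: 5·169.1 = 845.5 Hz.
Second harmonic of the second: 2·423.9 = 847.8 Hz.
f_beat = |845.5 − 847.8| = 2.3 Hz.

2.3 Hz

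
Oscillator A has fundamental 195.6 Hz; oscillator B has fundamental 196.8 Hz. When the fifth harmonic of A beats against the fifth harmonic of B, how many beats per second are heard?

6.0 Hz

Fifth harmonic of the first: 5·195.6 = 978.0 Hz.
Fifth harmonic of the second: 5·196.8 = 984.0 Hz.
f_beat = |978.0 − 984.0| = 6.0 Hz.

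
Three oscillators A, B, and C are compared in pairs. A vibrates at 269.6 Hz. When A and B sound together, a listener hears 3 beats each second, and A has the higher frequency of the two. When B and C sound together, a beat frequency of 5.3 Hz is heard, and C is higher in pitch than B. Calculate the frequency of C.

B is below A, so f_B = 269.6 − 3 = 266.6 Hz.
C is above B, so f_C = 266.6 + 5.3 = 271.9 Hz.

271.9 Hz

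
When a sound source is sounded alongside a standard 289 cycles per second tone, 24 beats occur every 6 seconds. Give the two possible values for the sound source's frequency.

Beat frequency = 24/6 = 4 Hz.
|f − 289| = 4, so f = 289 ± 4.

285 Hz or 293 Hz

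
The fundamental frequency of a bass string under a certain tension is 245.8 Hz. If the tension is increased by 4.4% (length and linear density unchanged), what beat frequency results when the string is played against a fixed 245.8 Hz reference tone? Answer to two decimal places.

For a string, f ∝ √T, so the new frequency is 245.8·√1.044 = 251.1494 Hz.
f_beat = |251.1494 − 245.8| = 5.35 Hz.

5.35 Hz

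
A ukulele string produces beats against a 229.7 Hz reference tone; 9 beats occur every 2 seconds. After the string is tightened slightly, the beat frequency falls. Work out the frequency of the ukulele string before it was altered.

Beat frequency = 9/2 = 4.5 Hz.
|f − 229.7| = 4.5, so the ukulele string was at either 225.2 Hz or 234.2 Hz.
Increasing tension raises a string's frequency; the adjustment raises the ukulele string's frequency.
The beat rate fell, so the adjustment moved the ukulele string toward 229.7 Hz — it must have started below the reference.

225.2 Hz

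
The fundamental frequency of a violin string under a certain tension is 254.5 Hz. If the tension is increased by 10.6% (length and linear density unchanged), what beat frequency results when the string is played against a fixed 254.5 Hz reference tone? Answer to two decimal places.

13.15 Hz

For a string, f ∝ √T, so the new frequency is 254.5·√1.106 = 267.6488 Hz.
f_beat = |267.6488 − 254.5| = 13.15 Hz.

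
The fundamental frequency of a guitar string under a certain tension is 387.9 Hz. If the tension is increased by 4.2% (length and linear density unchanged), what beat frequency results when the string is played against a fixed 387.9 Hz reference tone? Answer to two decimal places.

8.06 Hz

For a string, f ∝ √T, so the new frequency is 387.9·√1.042 = 395.9621 Hz.
f_beat = |395.9621 − 387.9| = 8.06 Hz.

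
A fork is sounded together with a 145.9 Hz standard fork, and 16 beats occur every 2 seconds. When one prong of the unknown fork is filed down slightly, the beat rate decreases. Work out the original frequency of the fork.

Beat frequency = 16/2 = 8 Hz.
|f − 145.9| = 8, so the fork was at either 137.9 Hz or 153.9 Hz.
Filing a prong removes mass and raises the fork's frequency; the adjustment raises the fork's frequency.
The beat rate fell, so the adjustment moved the fork toward 145.9 Hz — it must have started below the reference.

137.9 Hz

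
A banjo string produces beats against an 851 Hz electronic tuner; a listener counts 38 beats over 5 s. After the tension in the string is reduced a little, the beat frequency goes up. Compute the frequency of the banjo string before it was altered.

843.4 Hz

Beat frequency = 38/5 = 7.6 Hz.
|f − 851| = 7.6, so the banjo string was at either 843.4 Hz or 858.6 Hz.
Lower tension means lower frequency; the adjustment lowers the banjo string's frequency.
The beat rate rose, so the adjustment moved the banjo string further from 851 Hz — it was already below the reference.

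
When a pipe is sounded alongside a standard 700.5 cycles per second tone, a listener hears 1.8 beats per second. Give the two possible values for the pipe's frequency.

698.7 Hz or 702.3 Hz

|f − 700.5| = 1.8, so f = 700.5 ± 1.8.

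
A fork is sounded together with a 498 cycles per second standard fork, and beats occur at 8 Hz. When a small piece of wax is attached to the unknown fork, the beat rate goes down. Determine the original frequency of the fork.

506 Hz

|f − 498| = 8, so the fork was at either 490 Hz or 506 Hz.
Loading a fork with wax lowers its frequency; the adjustment lowers the fork's frequency.
The beat rate fell, so the adjustment moved the fork toward 498 Hz — it must have started above the reference.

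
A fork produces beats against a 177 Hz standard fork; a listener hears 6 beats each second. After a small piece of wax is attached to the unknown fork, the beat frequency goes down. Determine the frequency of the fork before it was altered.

183 Hz

|f − 177| = 6, so the fork was at either 171 Hz or 183 Hz.
Loading a fork with wax lowers its frequency; the adjustment lowers the fork's frequency.
The beat rate fell, so the adjustment moved the fork toward 177 Hz — it must have started above the reference.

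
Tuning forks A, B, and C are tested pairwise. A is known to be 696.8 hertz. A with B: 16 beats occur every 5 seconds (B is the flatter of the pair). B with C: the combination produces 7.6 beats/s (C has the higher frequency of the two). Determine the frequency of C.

A–B: Beat frequency = 16/5 = 3.2 Hz.
B is below A, so f_B = 696.8 − 3.2 = 693.6 Hz.
C is above B, so f_C = 693.6 + 7.6 = 701.2 Hz.

701.2 Hz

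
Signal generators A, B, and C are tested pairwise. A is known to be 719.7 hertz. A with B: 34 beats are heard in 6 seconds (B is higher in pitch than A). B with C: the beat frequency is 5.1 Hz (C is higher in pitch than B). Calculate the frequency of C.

A–B: Beat frequency = 34/6 = 5.6667 Hz.
B is above A, so f_B = 719.7 + 5.6667 = 725.3667 Hz.
C is above B, so f_C = 725.3667 + 5.1 = 730.4667 Hz.

730.4667 Hz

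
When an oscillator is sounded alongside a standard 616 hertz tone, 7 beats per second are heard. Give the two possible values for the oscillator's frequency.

|f − 616| = 7, so f = 616 ± 7.

609 Hz or 623 Hz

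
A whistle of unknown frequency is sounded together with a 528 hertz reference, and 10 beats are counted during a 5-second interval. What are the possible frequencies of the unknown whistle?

526 Hz or 530 Hz

Beat frequency = 10/5 = 2 Hz.
|f − 528| = 2, so f = 528 ± 2.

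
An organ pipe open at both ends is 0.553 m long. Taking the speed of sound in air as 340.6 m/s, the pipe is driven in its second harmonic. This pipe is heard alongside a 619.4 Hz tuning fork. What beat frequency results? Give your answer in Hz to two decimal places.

Open pipe: f_n = n·v/(2L) = 2·340.6/(2·0.553) = 615.9132 Hz.
f_beat = |615.9132 − 619.4| = 3.49 Hz.

3.49 Hz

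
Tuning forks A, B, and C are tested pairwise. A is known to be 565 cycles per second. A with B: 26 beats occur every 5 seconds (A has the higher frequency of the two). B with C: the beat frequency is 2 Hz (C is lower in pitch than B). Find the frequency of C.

A–B: Beat frequency = 26/5 = 5.2 Hz.
B is below A, so f_B = 565 − 5.2 = 559.8 Hz.
C is below B, so f_C = 559.8 − 2 = 557.8 Hz.

557.8 Hz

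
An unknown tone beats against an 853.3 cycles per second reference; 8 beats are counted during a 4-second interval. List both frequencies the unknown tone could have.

851.3 Hz or 855.3 Hz

Beat frequency = 8/4 = 2 Hz.
|f − 853.3| = 2, so f = 853.3 ± 2.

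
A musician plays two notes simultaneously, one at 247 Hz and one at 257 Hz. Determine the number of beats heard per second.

f_beat = |f₁ − f₂|.
|247 − 257| = 10 Hz.

10 Hz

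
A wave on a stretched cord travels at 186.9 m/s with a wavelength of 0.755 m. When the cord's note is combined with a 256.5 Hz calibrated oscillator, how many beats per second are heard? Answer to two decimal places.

8.95 Hz

Source frequency f = v/λ = 186.9/0.755 = 247.5497 Hz.
f_beat = |247.5497 − 256.5| = 8.95 Hz.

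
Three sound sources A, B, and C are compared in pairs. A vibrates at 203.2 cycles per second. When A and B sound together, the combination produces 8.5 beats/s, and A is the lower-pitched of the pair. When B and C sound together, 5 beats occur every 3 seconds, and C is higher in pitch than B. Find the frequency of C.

B is above A, so f_B = 203.2 + 8.5 = 211.7 Hz.
B–C: Beat frequency = 5/3 = 1.6667 Hz.
C is above B, so f_C = 211.7 + 1.6667 = 213.3667 Hz.

213.3667 Hz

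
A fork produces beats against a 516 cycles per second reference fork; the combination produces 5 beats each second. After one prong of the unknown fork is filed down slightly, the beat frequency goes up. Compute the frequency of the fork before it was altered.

521 Hz

|f − 516| = 5, so the fork was at either 511 Hz or 521 Hz.
Filing a prong removes mass and raises the fork's frequency; the adjustment raises the fork's frequency.
The beat rate rose, so the adjustment moved the fork further from 516 Hz — it was already above the reference.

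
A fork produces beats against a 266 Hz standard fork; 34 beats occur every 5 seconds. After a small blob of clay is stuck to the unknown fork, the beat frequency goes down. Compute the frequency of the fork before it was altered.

Beat frequency = 34/5 = 6.8 Hz.
|f − 266| = 6.8, so the fork was at either 259.2 Hz or 272.8 Hz.
Adding mass to a fork lowers its frequency; the adjustment lowers the fork's frequency.
The beat rate fell, so the adjustment moved the fork toward 266 Hz — it must have started above the reference.

272.8 Hz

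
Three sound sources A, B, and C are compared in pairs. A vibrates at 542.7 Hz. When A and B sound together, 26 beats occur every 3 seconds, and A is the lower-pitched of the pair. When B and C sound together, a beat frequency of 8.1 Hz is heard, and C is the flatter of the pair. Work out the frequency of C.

A–B: Beat frequency = 26/3 = 8.6667 Hz.
B is above A, so f_B = 542.7 + 8.6667 = 551.3667 Hz.
C is below B, so f_C = 551.3667 − 8.1 = 543.2667 Hz.

543.2667 Hz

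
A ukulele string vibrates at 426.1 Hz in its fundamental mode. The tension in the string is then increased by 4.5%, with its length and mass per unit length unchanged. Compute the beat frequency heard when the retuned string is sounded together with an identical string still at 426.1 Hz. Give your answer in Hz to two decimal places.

For a string, f ∝ √T, so the new frequency is 426.1·√1.045 = 435.5818 Hz.
f_beat = |435.5818 − 426.1| = 9.48 Hz.

9.48 Hz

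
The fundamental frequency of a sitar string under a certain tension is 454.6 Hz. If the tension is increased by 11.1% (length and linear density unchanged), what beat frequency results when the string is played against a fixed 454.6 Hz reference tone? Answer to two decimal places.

For a string, f ∝ √T, so the new frequency is 454.6·√1.111 = 479.1665 Hz.
f_beat = |479.1665 − 454.6| = 24.57 Hz.

24.57 Hz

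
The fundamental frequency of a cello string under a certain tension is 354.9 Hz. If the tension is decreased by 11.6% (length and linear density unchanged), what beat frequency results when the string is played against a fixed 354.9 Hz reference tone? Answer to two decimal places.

For a string, f ∝ √T, so the new frequency is 354.9·√0.884 = 333.6815 Hz.
f_beat = |333.6815 − 354.9| = 21.22 Hz.

21.22 Hz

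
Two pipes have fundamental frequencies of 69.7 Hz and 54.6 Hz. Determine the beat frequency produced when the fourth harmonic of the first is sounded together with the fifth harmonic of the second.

Fourth harmonic of the first: 4·69.7 = 278.8 Hz.
Fifth harmonic of the second: 5·54.6 = 273.0 Hz.
f_beat = |278.8 − 273.0| = 5.8 Hz.

5.8 Hz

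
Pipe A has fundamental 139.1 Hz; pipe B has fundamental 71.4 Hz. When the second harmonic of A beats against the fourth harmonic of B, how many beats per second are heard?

7.4 Hz

Second harmonic of the first: 2·139.1 = 278.2 Hz.
Fourth harmonic of the second: 4·71.4 = 285.6 Hz.
f_beat = |278.2 − 285.6| = 7.4 Hz.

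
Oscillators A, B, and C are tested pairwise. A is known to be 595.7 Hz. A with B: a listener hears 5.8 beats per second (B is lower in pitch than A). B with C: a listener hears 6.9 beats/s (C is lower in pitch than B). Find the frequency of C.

B is below A, so f_B = 595.7 − 5.8 = 589.9 Hz.
C is below B, so f_C = 589.9 − 6.9 = 583 Hz.

583 Hz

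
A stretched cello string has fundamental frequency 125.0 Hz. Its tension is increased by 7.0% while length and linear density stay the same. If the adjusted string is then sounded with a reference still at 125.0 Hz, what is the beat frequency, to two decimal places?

For a string, f ∝ √T, so the new frequency is 125.0·√1.070 = 129.3010 Hz.
f_beat = |129.3010 − 125.0| = 4.30 Hz.

4.30 Hz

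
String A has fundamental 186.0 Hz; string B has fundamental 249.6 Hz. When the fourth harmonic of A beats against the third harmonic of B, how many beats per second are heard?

Fourth harmonic of the first: 4·186.0 = 744.0 Hz.
Third harmonic of the second: 3·249.6 = 748.8 Hz.
f_beat = |744.0 − 748.8| = 4.8 Hz.

4.8 Hz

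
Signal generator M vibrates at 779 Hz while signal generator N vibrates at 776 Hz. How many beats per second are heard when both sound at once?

3 Hz

f_beat = |f₁ − f₂|.
|779 − 776| = 3 Hz.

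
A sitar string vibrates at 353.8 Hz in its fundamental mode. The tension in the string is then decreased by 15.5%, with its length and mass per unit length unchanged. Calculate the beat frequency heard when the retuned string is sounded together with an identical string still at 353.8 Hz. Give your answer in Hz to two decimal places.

For a string, f ∝ √T, so the new frequency is 353.8·√0.845 = 325.2267 Hz.
f_beat = |325.2267 − 353.8| = 28.57 Hz.

28.57 Hz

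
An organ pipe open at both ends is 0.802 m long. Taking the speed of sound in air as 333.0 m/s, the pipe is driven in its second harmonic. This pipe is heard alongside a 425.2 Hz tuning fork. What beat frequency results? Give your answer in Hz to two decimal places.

9.99 Hz

Open pipe: f_n = n·v/(2L) = 2·333.0/(2·0.802) = 415.2120 Hz.
f_beat = |415.2120 − 425.2| = 9.99 Hz.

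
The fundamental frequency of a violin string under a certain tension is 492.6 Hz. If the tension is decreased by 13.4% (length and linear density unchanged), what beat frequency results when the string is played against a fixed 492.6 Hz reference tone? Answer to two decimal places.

For a string, f ∝ √T, so the new frequency is 492.6·√0.866 = 458.4092 Hz.
f_beat = |458.4092 − 492.6| = 34.19 Hz.

34.19 Hz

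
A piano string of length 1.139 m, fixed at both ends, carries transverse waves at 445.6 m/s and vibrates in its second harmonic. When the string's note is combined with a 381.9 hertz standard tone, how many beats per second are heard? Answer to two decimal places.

9.32 Hz

For a string fixed at both ends, f_n = n·v/(2L) = 2·445.6/(2·1.139) = 391.2204 Hz.
f_beat = |391.2204 − 381.9| = 9.32 Hz.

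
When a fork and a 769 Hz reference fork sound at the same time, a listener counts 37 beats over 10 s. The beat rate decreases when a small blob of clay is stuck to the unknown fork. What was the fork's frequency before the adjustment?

Beat frequency = 37/10 = 3.7 Hz.
|f − 769| = 3.7, so the fork was at either 765.3 Hz or 772.7 Hz.
Adding mass to a fork lowers its frequency; the adjustment lowers the fork's frequency.
The beat rate fell, so the adjustment moved the fork toward 769 Hz — it must have started above the reference.

772.7 Hz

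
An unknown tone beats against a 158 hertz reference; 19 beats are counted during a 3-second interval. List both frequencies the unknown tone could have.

151.6667 Hz or 164.3333 Hz

Beat frequency = 19/3 = 6.3333 Hz.
|f − 158| = 6.3333, so f = 158 ± 6.3333.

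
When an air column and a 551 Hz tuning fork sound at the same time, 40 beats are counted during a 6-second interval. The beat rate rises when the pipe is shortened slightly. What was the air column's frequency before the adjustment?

557.6667 Hz

Beat frequency = 40/6 = 6.6667 Hz.
|f − 551| = 6.6667, so the air column was at either 544.3333 Hz or 557.6667 Hz.
A shorter pipe has a higher fundamental; the adjustment raises the air column's frequency.
The beat rate rose, so the adjustment moved the air column further from 551 Hz — it was already above the reference.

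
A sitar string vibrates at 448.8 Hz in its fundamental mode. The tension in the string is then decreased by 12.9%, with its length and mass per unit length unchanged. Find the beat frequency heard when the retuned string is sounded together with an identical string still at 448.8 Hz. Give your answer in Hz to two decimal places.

29.95 Hz

For a string, f ∝ √T, so the new frequency is 448.8·√0.871 = 418.8533 Hz.
f_beat = |418.8533 − 448.8| = 29.95 Hz.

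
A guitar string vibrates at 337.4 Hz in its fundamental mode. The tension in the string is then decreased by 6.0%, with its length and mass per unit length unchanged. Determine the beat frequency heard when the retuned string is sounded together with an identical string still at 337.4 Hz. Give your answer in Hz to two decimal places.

10.28 Hz

For a string, f ∝ √T, so the new frequency is 337.4·√0.940 = 327.1214 Hz.
f_beat = |327.1214 − 337.4| = 10.28 Hz.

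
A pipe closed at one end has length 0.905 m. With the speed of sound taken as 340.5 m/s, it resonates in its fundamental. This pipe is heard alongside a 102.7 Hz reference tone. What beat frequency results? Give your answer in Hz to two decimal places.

8.64 Hz

Closed pipe (odd harmonics): f_n = n·v/(4L) = 1·340.5/(4·0.905) = 94.0608 Hz.
f_beat = |94.0608 − 102.7| = 8.64 Hz.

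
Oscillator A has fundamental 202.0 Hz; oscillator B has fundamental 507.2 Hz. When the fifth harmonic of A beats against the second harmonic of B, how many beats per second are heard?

4.4 Hz

Fifth harmonic of the first: 5·202.0 = 1010.0 Hz.
Second harmonic of the second: 2·507.2 = 1014.4 Hz.
f_beat = |1010.0 − 1014.4| = 4.4 Hz.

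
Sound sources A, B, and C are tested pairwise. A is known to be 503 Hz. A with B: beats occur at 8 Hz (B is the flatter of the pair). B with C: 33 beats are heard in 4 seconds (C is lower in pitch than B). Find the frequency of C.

486.75 Hz

B is below A, so f_B = 503 − 8 = 495 Hz.
B–C: Beat frequency = 33/4 = 8.25 Hz.
C is below B, so f_C = 495 − 8.25 = 486.75 Hz.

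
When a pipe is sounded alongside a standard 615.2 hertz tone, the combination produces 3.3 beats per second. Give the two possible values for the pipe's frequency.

611.9 Hz or 618.5 Hz

|f − 615.2| = 3.3, so f = 615.2 ± 3.3.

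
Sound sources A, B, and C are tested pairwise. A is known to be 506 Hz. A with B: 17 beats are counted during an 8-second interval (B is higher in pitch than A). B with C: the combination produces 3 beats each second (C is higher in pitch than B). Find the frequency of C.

A–B: Beat frequency = 17/8 = 2.125 Hz.
B is above A, so f_B = 506 + 2.125 = 508.125 Hz.
C is above B, so f_C = 508.125 + 3 = 511.125 Hz.

511.125 Hz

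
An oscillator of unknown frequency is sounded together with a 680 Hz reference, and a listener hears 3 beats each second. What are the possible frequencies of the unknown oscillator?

677 Hz or 683 Hz

|f − 680| = 3, so f = 680 ± 3.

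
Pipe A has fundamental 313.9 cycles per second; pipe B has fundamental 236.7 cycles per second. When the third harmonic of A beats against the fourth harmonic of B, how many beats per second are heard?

5.1 Hz

Third harmonic of the first: 3·313.9 = 941.7 Hz.
Fourth harmonic of the second: 4·236.7 = 946.8 Hz.
f_beat = |941.7 − 946.8| = 5.1 Hz.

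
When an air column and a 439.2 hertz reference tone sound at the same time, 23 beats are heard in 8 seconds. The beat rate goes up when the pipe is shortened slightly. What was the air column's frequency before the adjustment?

442.075 Hz

Beat frequency = 23/8 = 2.875 Hz.
|f − 439.2| = 2.875, so the air column was at either 436.325 Hz or 442.075 Hz.
A shorter pipe has a higher fundamental; the adjustment raises the air column's frequency.
The beat rate rose, so the adjustment moved the air column further from 439.2 Hz — it was already above the reference.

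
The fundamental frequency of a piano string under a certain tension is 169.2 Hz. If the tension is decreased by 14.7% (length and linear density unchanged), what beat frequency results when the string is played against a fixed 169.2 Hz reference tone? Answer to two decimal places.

For a string, f ∝ √T, so the new frequency is 169.2·√0.853 = 156.2697 Hz.
f_beat = |156.2697 − 169.2| = 12.93 Hz.

12.93 Hz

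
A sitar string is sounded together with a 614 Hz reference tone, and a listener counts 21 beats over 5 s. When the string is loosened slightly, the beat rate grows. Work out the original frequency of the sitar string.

609.8 Hz

Beat frequency = 21/5 = 4.2 Hz.
|f − 614| = 4.2, so the sitar string was at either 609.8 Hz or 618.2 Hz.
Reducing tension lowers a string's frequency; the adjustment lowers the sitar string's frequency.
The beat rate rose, so the adjustment moved the sitar string further from 614 Hz — it was already below the reference.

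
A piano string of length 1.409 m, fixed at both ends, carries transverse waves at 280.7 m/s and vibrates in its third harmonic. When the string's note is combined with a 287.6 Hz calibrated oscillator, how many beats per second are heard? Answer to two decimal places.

For a string fixed at both ends, f_n = n·v/(2L) = 3·280.7/(2·1.409) = 298.8290 Hz.
f_beat = |298.8290 − 287.6| = 11.23 Hz.

11.23 Hz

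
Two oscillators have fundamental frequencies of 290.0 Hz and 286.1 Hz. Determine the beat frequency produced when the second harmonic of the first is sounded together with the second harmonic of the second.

Second harmonic of the first: 2·290.0 = 580.0 Hz.
Second harmonic of the second: 2·286.1 = 572.2 Hz.
f_beat = |580.0 − 572.2| = 7.8 Hz.

7.8 Hz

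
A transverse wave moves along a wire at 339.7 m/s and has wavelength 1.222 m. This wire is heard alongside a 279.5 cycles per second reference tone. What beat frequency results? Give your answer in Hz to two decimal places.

Source frequency f = v/λ = 339.7/1.222 = 277.9869 Hz.
f_beat = |277.9869 − 279.5| = 1.51 Hz.

1.51 Hz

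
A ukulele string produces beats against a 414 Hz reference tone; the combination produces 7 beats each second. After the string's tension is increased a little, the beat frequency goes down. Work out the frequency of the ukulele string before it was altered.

407 Hz

|f − 414| = 7, so the ukulele string was at either 407 Hz or 421 Hz.
Higher tension means higher frequency; the adjustment raises the ukulele string's frequency.
The beat rate fell, so the adjustment moved the ukulele string toward 414 Hz — it must have started below the reference.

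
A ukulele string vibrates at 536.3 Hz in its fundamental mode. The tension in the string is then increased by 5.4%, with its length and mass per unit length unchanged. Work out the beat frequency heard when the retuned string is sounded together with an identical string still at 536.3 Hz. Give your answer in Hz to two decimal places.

For a string, f ∝ √T, so the new frequency is 536.3·√1.054 = 550.5897 Hz.
f_beat = |550.5897 − 536.3| = 14.29 Hz.

14.29 Hz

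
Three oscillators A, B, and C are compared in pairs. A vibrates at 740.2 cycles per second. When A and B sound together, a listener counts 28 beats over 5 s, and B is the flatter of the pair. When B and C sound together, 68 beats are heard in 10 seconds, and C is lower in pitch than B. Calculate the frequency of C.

727.8 Hz

A–B: Beat frequency = 28/5 = 5.6 Hz.
B is below A, so f_B = 740.2 − 5.6 = 734.6 Hz.
B–C: Beat frequency = 68/10 = 6.8 Hz.
C is below B, so f_C = 734.6 − 6.8 = 727.8 Hz.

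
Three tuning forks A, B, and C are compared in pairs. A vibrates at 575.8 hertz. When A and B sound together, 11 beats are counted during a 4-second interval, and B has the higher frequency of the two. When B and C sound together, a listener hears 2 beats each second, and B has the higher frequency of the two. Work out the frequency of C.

576.55 Hz

A–B: Beat frequency = 11/4 = 2.75 Hz.
B is above A, so f_B = 575.8 + 2.75 = 578.55 Hz.
C is below B, so f_C = 578.55 − 2 = 576.55 Hz.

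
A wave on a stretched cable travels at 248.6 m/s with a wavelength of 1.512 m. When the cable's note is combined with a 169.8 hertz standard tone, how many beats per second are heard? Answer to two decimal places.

Source frequency f = v/λ = 248.6/1.512 = 164.4180 Hz.
f_beat = |164.4180 − 169.8| = 5.38 Hz.

5.38 Hz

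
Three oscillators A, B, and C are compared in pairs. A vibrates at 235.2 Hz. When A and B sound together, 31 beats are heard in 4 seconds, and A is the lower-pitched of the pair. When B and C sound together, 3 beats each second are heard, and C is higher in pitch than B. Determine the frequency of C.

245.95 Hz

A–B: Beat frequency = 31/4 = 7.75 Hz.
B is above A, so f_B = 235.2 + 7.75 = 242.95 Hz.
C is above B, so f_C = 242.95 + 3 = 245.95 Hz.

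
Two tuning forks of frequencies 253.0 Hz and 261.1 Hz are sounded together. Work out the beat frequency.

8.1 Hz

Beats arise from superposition of two nearby frequencies; the beat rate is |f₁ − f₂|.
|253.0 − 261.1| = 8.1 Hz.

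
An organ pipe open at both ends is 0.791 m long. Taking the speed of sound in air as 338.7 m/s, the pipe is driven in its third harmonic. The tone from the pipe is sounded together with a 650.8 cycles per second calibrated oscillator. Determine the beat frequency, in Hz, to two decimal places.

Open pipe: f_n = n·v/(2L) = 3·338.7/(2·0.791) = 642.2882 Hz.
f_beat = |642.2882 − 650.8| = 8.51 Hz.

8.51 Hz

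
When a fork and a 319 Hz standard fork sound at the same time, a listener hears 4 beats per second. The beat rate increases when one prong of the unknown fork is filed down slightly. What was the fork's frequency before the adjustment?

323 Hz

|f − 319| = 4, so the fork was at either 315 Hz or 323 Hz.
Filing a prong removes mass and raises the fork's frequency; the adjustment raises the fork's frequency.
The beat rate rose, so the adjustment moved the fork further from 319 Hz — it was already above the reference.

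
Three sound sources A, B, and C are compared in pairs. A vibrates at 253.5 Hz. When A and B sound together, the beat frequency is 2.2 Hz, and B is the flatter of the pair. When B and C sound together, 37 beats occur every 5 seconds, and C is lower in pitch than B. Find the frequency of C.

B is below A, so f_B = 253.5 − 2.2 = 251.3 Hz.
B–C: Beat frequency = 37/5 = 7.4 Hz.
C is below B, so f_C = 251.3 − 7.4 = 243.9 Hz.

243.9 Hz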